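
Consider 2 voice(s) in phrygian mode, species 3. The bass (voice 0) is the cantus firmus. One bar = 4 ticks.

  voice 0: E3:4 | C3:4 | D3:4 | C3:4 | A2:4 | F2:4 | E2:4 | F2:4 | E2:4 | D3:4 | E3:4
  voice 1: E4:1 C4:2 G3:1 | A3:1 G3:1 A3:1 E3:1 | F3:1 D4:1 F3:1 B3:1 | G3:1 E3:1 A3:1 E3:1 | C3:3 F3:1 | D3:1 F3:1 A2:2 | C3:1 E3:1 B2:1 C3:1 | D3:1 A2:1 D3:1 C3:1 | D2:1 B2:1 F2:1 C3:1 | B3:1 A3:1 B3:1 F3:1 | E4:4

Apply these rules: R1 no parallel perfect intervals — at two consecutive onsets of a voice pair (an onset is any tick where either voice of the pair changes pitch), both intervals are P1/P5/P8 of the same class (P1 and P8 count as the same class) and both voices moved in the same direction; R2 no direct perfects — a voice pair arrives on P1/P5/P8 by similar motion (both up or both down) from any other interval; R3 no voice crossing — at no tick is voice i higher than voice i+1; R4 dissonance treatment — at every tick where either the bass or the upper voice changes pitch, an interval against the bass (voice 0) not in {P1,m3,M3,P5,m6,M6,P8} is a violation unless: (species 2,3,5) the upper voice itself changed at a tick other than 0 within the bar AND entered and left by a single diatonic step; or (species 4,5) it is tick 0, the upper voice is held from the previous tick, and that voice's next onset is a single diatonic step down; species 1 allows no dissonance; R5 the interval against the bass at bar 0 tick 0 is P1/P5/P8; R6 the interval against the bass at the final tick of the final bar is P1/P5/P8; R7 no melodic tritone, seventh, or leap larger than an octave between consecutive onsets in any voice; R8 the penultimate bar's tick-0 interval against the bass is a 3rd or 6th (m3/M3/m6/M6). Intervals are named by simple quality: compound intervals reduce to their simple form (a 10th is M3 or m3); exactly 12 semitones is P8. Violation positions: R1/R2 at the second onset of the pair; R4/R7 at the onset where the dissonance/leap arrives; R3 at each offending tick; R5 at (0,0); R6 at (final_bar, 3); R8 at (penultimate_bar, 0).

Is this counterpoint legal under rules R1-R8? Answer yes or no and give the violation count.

No (12 violations)

bar 0: v0=E3 v1=E4 (P8)
bar 1: v0=C3 v1=A3 (M6)
bar 2: v0=D3 v1=F3 (m3)
bar 3: v0=C3 v1=G3 (P5)
bar 4: v0=A2 v1=C3 (m3)
bar 5: v0=F2 v1=D3 (M6)
bar 6: v0=E2 v1=C3 (m6)
bar 7: v0=F2 v1=D3 (M6)
bar 8: v0=E2 v1=D2 (M2)
bar 9: v0=D3 v1=B3 (M6)
bar 10: v0=E3 v1=E4 (P8)
  R7 @ bar2.3: F3->B3 leap 6st
  R2 @ bar3.0: D3/B3 M6 -> C3/G3 P5 similar
  R3 @ bar8.0: E2 above D2
  R4 @ bar8.0: E2/D2 M2 untreated
  R7 @ bar8.0: C3->D2 leap 10st
  R4 @ bar8.2: E2/F2 m2 untreated
  R7 @ bar8.2: B2->F2 leap 6st
  R7 @ bar9.0: E2->D3 leap 10st
  R7 @ bar9.0: C3->B3 leap 11st
  R7 @ bar9.3: B3->F3 leap 6st
  R2 @ bar10.0: D3/F3 m3 -> E3/E4 P8 similar
  R7 @ bar10.0: F3->E4 leap 11st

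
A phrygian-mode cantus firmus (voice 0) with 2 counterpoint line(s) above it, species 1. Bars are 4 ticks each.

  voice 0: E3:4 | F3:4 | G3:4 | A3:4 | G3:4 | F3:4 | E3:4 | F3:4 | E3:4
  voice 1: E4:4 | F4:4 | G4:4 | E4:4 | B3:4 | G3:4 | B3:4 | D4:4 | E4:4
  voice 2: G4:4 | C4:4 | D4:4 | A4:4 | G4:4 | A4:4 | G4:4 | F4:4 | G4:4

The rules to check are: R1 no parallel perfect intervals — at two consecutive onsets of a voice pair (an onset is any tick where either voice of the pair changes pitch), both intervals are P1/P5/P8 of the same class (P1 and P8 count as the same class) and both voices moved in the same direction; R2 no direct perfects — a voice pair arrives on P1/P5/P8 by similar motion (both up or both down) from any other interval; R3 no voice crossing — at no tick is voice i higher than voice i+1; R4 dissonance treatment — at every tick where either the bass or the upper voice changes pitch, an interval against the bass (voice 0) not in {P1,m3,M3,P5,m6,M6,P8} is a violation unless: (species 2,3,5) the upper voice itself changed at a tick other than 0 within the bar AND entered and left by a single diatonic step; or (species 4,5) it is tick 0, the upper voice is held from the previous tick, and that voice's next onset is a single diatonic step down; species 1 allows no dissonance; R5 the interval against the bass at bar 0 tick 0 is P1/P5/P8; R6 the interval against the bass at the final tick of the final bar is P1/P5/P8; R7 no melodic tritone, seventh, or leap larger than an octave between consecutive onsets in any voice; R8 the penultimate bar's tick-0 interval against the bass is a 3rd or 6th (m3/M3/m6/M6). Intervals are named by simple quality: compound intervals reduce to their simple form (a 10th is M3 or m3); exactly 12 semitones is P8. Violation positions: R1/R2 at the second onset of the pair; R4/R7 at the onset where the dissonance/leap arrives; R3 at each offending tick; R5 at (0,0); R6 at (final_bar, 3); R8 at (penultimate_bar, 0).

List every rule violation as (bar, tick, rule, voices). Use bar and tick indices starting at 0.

(0, 0, R5, (0, 2))
(1, 0, R1, (0, 1))
(1, 0, R3, (1, 2))
(1, 1, R3, (1, 2))
(1, 2, R3, (1, 2))
(1, 3, R3, (1, 2))
(2, 0, R1, (0, 1))
(2, 0, R1, (0, 2))
(2, 0, R3, (1, 2))
(2, 1, R3, (1, 2))
(2, 2, R3, (1, 2))
(2, 3, R3, (1, 2))
(3, 0, R2, (0, 2))
(4, 0, R1, (0, 2))
(5, 0, R4, (0, 1))
(7, 0, R8, (0, 2))
(8, 3, R6, (0, 2))

bar 0: v0=E3 v1=E4 v2=G4 downbeat m3
bar 1: v0=F3 v1=F4 v2=C4 downbeat P5
bar 2: v0=G3 v1=G4 v2=D4 downbeat P5
bar 3: v0=A3 v1=E4 v2=A4 downbeat P8
bar 4: v0=G3 v1=B3 v2=G4 downbeat P8
bar 5: v0=F3 v1=G3 v2=A4 downbeat M3
bar 6: v0=E3 v1=B3 v2=G4 downbeat m3
bar 7: v0=F3 v1=D4 v2=F4 downbeat P8
bar 8: v0=E3 v1=E4 v2=G4 downbeat m3
  -> R5 @ bar 0 tick 0 v(0, 2): opens on m3
  -> R1 @ bar 1 tick 0 v(0, 1): E3/E4 P8 -> F3/F4 P8 similar
  -> R3 @ bar 1 tick 0 v(1, 2): F4 above C4
  -> R3 @ bar 1 tick 1 v(1, 2): F4 above C4
  -> R3 @ bar 1 tick 2 v(1, 2): F4 above C4
  -> R3 @ bar 1 tick 3 v(1, 2): F4 above C4
  -> R1 @ bar 2 tick 0 v(0, 1): F3/F4 P8 -> G3/G4 P8 similar
  -> R1 @ bar 2 tick 0 v(0, 2): F3/C4 P5 -> G3/D4 P5 similar
  -> R3 @ bar 2 tick 0 v(1, 2): G4 above D4
  -> R3 @ bar 2 tick 1 v(1, 2): G4 above D4
  -> R3 @ bar 2 tick 2 v(1, 2): G4 above D4
  -> R3 @ bar 2 tick 3 v(1, 2): G4 above D4
  -> R2 @ bar 3 tick 0 v(0, 2): G3/D4 P5 -> A3/A4 P8 similar
  -> R1 @ bar 4 tick 0 v(0, 2): A3/A4 P8 -> G3/G4 P8 similar
  -> R4 @ bar 5 tick 0 v(0, 1): F3/G3 M2 untreated
  -> R8 @ bar 7 tick 0 v(0, 2): penult P8 not 3rd/6th
  -> R6 @ bar 8 tick 3 v(0, 2): closes on m3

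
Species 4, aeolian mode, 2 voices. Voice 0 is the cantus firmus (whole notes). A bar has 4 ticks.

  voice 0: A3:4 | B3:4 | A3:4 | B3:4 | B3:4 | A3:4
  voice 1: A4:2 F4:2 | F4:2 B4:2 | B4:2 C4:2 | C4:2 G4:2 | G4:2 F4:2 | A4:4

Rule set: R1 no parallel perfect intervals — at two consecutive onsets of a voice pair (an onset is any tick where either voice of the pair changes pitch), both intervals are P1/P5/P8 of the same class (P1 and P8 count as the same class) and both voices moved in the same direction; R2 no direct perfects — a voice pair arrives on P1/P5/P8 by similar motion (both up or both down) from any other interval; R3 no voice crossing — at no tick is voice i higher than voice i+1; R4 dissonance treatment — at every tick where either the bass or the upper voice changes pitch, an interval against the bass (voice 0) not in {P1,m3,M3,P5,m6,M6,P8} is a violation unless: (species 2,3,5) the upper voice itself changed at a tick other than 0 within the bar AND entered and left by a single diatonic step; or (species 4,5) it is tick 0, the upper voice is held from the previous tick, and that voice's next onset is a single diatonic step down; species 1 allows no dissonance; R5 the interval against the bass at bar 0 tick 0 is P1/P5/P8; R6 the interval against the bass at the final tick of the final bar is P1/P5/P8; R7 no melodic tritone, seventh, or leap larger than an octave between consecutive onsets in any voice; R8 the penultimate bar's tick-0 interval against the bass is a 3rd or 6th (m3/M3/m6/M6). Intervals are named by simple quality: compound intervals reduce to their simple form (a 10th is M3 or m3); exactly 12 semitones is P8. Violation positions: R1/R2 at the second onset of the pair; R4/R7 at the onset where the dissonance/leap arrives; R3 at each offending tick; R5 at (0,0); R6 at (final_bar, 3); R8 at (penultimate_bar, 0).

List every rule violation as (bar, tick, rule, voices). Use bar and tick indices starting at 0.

bar 0: v0=A3 v1=A4 downbeat P8
bar 1: v0=B3 v1=F4 downbeat TT
bar 2: v0=A3 v1=B4 downbeat M2
bar 3: v0=B3 v1=C4 downbeat m2
bar 4: v0=B3 v1=G4 downbeat m6
bar 5: v0=A3 v1=A4 downbeat P8
  -> R4 @ bar 1 tick 0 v(0, 1): B3/F4 TT untreated
  -> R7 @ bar 1 tick 2 v(1,): F4->B4 leap 6st
  -> R4 @ bar 2 tick 0 v(0, 1): A3/B4 M2 untreated
  -> R7 @ bar 2 tick 2 v(1,): B4->C4 leap 11st
  -> R4 @ bar 3 tick 0 v(0, 1): B3/C4 m2 untreated
  -> R4 @ bar 4 tick 2 v(0, 1): B3/F4 TT untreated

(1, 0, R4, (0, 1))
(1, 2, R7, (1,))
(2, 0, R4, (0, 1))
(2, 2, R7, (1,))
(3, 0, R4, (0, 1))
(4, 2, R4, (0, 1))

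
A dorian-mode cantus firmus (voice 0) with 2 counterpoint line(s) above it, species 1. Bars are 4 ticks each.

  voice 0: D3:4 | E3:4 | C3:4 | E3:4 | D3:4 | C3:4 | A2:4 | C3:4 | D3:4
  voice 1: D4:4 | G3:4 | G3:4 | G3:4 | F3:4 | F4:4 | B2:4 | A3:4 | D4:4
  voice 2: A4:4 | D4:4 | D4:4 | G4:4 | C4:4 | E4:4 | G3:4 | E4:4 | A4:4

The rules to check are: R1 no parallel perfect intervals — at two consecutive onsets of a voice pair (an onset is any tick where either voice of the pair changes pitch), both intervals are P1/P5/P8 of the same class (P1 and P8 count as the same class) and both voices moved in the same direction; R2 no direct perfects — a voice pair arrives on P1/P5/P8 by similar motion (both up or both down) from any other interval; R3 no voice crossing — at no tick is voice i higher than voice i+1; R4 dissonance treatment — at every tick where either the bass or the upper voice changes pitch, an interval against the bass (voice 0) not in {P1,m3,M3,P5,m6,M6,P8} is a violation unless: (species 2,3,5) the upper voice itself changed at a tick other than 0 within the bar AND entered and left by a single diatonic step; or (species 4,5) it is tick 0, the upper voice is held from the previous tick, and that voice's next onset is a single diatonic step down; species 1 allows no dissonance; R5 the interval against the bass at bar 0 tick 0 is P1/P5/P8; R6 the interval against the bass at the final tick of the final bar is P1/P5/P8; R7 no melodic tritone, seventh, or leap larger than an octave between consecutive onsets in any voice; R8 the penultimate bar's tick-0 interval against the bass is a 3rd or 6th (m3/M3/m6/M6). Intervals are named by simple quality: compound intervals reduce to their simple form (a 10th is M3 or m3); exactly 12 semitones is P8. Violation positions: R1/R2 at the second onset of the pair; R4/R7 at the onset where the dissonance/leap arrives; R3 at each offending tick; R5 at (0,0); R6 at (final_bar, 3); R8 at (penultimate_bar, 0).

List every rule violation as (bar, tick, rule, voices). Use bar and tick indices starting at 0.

(1, 0, R1, (1, 2))
(1, 0, R4, (0, 2))
(2, 0, R4, (0, 2))
(4, 0, R2, (1, 2))
(4, 0, R4, (0, 2))
(5, 0, R3, (1, 2))
(5, 0, R4, (0, 1))
(5, 1, R3, (1, 2))
(5, 2, R3, (1, 2))
(5, 3, R3, (1, 2))
(6, 0, R4, (0, 1))
(6, 0, R4, (0, 2))
(6, 0, R7, (1,))
(7, 0, R2, (1, 2))
(7, 0, R7, (1,))
(8, 0, R1, (1, 2))
(8, 0, R2, (0, 1))
(8, 0, R2, (0, 2))

bar 0: v0=D3 v1=D4 v2=A4 downbeat P5
bar 1: v0=E3 v1=G3 v2=D4 downbeat m7
bar 2: v0=C3 v1=G3 v2=D4 downbeat M2
bar 3: v0=E3 v1=G3 v2=G4 downbeat m3
bar 4: v0=D3 v1=F3 v2=C4 downbeat m7
bar 5: v0=C3 v1=F4 v2=E4 downbeat M3
bar 6: v0=A2 v1=B2 v2=G3 downbeat m7
bar 7: v0=C3 v1=A3 v2=E4 downbeat M3
bar 8: v0=D3 v1=D4 v2=A4 downbeat P5
  -> R1 @ bar 1 tick 0 v(1, 2): D4/A4 P5 -> G3/D4 P5 similar
  -> R4 @ bar 1 tick 0 v(0, 2): E3/D4 m7 untreated
  -> R4 @ bar 2 tick 0 v(0, 2): C3/D4 M2 untreated
  -> R2 @ bar 4 tick 0 v(1, 2): G3/G4 P8 -> F3/C4 P5 similar
  -> R4 @ bar 4 tick 0 v(0, 2): D3/C4 m7 untreated
  -> R3 @ bar 5 tick 0 v(1, 2): F4 above E4
  -> R4 @ bar 5 tick 0 v(0, 1): C3/F4 P4 untreated
  -> R3 @ bar 5 tick 1 v(1, 2): F4 above E4
  -> R3 @ bar 5 tick 2 v(1, 2): F4 above E4
  -> R3 @ bar 5 tick 3 v(1, 2): F4 above E4
  -> R4 @ bar 6 tick 0 v(0, 1): A2/B2 M2 untreated
  -> R4 @ bar 6 tick 0 v(0, 2): A2/G3 m7 untreated
  -> R7 @ bar 6 tick 0 v(1,): F4->B2 leap 18st
  -> R2 @ bar 7 tick 0 v(1, 2): B2/G3 m6 -> A3/E4 P5 similar
  -> R7 @ bar 7 tick 0 v(1,): B2->A3 leap 10st
  -> R1 @ bar 8 tick 0 v(1, 2): A3/E4 P5 -> D4/A4 P5 similar
  -> R2 @ bar 8 tick 0 v(0, 1): C3/A3 M6 -> D3/D4 P8 similar
  -> R2 @ bar 8 tick 0 v(0, 2): C3/E4 M3 -> D3/A4 P5 similar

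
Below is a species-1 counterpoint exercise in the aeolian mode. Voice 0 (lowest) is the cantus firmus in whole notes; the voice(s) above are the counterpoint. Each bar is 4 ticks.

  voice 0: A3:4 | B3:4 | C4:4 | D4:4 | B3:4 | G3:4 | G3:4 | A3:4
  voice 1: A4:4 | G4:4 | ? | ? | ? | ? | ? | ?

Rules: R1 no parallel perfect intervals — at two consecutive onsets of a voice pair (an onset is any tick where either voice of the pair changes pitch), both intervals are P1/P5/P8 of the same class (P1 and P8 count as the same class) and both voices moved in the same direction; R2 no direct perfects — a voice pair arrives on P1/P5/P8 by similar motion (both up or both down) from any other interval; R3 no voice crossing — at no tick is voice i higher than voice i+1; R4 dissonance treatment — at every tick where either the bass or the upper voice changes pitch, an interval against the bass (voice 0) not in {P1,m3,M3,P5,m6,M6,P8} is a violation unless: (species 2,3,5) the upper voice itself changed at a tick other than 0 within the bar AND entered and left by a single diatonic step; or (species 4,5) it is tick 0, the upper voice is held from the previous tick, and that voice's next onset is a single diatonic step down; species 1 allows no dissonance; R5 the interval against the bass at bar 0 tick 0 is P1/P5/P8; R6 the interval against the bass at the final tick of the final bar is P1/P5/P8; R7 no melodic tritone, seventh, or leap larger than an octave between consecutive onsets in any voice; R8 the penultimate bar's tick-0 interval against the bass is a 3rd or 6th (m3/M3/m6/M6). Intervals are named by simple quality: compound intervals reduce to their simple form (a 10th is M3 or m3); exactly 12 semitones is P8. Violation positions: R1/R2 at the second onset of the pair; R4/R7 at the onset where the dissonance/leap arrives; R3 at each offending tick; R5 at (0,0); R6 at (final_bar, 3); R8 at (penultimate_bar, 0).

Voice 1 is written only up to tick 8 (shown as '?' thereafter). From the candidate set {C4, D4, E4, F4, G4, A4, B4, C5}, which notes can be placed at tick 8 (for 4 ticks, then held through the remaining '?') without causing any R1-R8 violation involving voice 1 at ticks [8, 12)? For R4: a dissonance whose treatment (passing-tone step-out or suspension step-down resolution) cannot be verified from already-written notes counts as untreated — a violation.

{A4, C4, E4, G4}

C4: legal
D4: violates R4
E4: legal
F4: violates R4
G4: legal
A4: legal
B4: violates R4
C5: violates R2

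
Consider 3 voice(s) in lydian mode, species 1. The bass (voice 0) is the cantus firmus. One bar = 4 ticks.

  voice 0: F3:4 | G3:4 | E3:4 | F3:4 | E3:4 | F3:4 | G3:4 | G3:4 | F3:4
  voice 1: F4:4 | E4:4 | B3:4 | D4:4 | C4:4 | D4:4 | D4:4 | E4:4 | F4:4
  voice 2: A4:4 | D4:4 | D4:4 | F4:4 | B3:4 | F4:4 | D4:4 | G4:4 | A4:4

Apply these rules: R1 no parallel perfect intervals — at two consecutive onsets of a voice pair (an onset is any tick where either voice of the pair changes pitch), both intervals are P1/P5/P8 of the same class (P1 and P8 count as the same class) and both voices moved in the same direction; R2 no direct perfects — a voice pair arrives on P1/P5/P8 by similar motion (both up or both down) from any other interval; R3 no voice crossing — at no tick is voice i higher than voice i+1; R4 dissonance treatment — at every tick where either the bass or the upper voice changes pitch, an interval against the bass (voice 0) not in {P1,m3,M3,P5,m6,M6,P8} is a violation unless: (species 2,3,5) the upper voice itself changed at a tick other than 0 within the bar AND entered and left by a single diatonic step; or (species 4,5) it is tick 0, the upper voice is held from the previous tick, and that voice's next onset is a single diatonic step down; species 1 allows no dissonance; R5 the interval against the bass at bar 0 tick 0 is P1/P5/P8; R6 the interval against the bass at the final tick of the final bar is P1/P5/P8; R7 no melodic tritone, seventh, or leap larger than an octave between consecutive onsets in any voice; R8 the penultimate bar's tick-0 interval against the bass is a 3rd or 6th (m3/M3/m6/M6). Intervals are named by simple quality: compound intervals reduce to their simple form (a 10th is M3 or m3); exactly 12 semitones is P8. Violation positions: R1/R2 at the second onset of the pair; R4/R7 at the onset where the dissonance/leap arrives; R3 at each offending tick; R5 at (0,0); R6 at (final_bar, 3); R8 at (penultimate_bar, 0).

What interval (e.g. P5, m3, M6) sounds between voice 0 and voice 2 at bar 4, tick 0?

voice 0=E3 voice 2=B3 -> P5

P5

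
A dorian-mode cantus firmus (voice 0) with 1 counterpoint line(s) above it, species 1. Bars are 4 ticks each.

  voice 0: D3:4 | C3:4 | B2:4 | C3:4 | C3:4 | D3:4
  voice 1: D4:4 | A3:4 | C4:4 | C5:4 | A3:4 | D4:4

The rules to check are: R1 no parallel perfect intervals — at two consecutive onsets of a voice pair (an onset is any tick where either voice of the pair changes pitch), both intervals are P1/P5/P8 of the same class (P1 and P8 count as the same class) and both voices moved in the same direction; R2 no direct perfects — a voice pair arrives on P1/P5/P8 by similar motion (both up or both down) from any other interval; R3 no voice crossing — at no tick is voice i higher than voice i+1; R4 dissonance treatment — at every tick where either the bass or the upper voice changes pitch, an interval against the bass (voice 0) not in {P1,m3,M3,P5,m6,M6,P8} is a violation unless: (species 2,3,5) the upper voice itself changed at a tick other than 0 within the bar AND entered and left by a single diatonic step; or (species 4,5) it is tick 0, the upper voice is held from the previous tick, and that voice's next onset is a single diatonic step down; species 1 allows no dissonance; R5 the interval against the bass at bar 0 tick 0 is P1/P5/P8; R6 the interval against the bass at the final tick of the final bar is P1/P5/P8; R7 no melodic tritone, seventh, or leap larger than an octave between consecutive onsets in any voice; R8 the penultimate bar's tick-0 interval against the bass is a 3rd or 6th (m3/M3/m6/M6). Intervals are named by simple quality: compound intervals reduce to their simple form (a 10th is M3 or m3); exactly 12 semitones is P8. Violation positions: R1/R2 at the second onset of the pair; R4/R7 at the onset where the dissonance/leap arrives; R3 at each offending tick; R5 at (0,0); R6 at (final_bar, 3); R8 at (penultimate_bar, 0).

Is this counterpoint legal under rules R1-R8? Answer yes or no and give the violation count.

No (4 violations)

bar 0: v0=D3 v1=D4 (P8)
bar 1: v0=C3 v1=A3 (M6)
bar 2: v0=B2 v1=C4 (m2)
bar 3: v0=C3 v1=C5 (P1)
bar 4: v0=C3 v1=A3 (M6)
bar 5: v0=D3 v1=D4 (P8)
  R4 @ bar2.0: B2/C4 m2 untreated
  R2 @ bar3.0: B2/C4 m2 -> C3/C5 P1 similar
  R7 @ bar4.0: C5->A3 leap 15st
  R2 @ bar5.0: C3/A3 M6 -> D3/D4 P8 similar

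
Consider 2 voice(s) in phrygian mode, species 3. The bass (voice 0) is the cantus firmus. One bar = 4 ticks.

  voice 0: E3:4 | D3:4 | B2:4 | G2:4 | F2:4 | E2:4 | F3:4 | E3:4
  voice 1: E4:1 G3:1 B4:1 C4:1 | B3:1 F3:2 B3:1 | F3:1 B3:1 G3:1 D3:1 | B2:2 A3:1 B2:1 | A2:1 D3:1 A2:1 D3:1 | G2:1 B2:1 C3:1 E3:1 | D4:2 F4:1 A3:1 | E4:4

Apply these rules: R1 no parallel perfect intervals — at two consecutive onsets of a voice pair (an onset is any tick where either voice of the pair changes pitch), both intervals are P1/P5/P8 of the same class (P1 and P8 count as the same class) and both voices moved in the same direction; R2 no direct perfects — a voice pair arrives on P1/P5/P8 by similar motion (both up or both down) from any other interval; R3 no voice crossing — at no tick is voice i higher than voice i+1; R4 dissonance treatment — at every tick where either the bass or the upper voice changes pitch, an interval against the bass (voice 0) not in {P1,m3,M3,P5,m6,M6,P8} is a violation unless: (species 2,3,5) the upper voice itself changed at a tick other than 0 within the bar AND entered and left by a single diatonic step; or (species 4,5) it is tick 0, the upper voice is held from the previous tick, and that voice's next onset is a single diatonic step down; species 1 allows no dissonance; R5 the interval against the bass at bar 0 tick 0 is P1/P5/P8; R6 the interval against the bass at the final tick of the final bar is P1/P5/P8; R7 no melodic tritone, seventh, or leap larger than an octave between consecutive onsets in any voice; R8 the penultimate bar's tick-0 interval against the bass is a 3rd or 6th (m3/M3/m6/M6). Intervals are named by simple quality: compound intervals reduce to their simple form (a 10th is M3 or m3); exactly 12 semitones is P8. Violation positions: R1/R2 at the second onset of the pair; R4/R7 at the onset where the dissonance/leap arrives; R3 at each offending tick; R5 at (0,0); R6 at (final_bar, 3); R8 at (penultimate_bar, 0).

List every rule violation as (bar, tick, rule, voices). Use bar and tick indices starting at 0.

(0, 2, R7, (1,))
(0, 3, R7, (1,))
(1, 1, R7, (1,))
(1, 3, R7, (1,))
(2, 0, R4, (0, 1))
(2, 0, R7, (1,))
(2, 1, R7, (1,))
(3, 2, R4, (0, 1))
(3, 2, R7, (1,))
(3, 3, R7, (1,))
(6, 0, R7, (0,))
(6, 0, R7, (1,))

bar 0: v0=E3 v1=E4 downbeat P8
bar 1: v0=D3 v1=B3 downbeat M6
bar 2: v0=B2 v1=F3 downbeat TT
bar 3: v0=G2 v1=B2 downbeat M3
bar 4: v0=F2 v1=A2 downbeat M3
bar 5: v0=E2 v1=G2 downbeat m3
bar 6: v0=F3 v1=D4 downbeat M6
bar 7: v0=E3 v1=E4 downbeat P8
  -> R7 @ bar 0 tick 2 v(1,): G3->B4 leap 16st
  -> R7 @ bar 0 tick 3 v(1,): B4->C4 leap 11st
  -> R7 @ bar 1 tick 1 v(1,): B3->F3 leap 6st
  -> R7 @ bar 1 tick 3 v(1,): F3->B3 leap 6st
  -> R4 @ bar 2 tick 0 v(0, 1): B2/F3 TT untreated
  -> R7 @ bar 2 tick 0 v(1,): B3->F3 leap 6st
  -> R7 @ bar 2 tick 1 v(1,): F3->B3 leap 6st
  -> R4 @ bar 3 tick 2 v(0, 1): G2/A3 M2 untreated
  -> R7 @ bar 3 tick 2 v(1,): B2->A3 leap 10st
  -> R7 @ bar 3 tick 3 v(1,): A3->B2 leap 10st
  -> R7 @ bar 6 tick 0 v(0,): E2->F3 leap 13st
  -> R7 @ bar 6 tick 0 v(1,): E3->D4 leap 10st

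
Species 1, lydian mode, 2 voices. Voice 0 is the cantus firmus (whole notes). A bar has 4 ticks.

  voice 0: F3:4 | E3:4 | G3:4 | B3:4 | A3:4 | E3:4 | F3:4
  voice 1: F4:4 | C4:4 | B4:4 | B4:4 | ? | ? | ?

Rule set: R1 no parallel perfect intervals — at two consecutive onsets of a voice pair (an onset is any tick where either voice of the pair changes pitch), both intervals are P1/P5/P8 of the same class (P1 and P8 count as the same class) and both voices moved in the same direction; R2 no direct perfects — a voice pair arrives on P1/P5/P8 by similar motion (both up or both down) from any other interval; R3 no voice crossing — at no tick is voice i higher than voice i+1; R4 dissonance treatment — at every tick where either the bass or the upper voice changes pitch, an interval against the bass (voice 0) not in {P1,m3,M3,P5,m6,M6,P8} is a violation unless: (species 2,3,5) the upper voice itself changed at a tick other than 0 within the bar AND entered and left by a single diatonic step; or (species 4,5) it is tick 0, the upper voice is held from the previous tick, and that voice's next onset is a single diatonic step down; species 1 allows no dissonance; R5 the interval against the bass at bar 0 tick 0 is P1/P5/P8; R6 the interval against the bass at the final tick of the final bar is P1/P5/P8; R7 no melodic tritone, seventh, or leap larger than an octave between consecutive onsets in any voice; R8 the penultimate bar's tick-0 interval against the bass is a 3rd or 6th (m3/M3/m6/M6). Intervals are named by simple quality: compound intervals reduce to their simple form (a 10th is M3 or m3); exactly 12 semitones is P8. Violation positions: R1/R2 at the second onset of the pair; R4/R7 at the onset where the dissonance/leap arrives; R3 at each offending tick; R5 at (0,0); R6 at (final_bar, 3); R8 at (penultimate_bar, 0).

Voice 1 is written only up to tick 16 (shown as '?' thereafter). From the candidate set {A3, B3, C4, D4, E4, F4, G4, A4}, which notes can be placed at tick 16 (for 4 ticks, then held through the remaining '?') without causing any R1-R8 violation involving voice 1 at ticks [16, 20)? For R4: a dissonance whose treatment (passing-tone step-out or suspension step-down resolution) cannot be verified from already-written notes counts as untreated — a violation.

A3: violates R1,R7
B3: violates R4
C4: violates R7
D4: violates R4
E4: violates R2
F4: violates R7
G4: violates R4
A4: violates R1

{}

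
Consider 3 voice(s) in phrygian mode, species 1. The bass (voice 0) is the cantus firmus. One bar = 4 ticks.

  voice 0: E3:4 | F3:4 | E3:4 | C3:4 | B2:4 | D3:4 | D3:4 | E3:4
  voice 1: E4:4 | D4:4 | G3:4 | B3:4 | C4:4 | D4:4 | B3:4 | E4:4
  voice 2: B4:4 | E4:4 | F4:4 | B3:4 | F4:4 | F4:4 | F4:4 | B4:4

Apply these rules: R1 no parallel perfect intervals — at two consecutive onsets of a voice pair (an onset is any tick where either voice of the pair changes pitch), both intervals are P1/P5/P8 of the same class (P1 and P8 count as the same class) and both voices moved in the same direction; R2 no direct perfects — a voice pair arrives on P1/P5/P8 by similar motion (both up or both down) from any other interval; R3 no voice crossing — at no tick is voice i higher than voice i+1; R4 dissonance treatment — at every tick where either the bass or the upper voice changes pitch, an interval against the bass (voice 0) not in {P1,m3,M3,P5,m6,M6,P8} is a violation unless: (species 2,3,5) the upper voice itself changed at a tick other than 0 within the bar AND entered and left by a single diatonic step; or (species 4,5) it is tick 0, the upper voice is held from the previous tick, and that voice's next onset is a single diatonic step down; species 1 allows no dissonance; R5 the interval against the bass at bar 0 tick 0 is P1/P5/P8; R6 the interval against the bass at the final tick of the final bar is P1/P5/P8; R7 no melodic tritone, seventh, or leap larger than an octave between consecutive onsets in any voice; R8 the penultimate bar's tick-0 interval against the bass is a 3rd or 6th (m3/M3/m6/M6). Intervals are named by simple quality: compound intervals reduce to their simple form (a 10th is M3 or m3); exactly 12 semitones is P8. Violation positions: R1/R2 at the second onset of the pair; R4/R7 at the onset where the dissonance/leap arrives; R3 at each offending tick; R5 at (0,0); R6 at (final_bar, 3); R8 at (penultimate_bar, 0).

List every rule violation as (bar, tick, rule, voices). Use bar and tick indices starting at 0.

bar 0: v0=E3 v1=E4 v2=B4 downbeat P5
bar 1: v0=F3 v1=D4 v2=E4 downbeat M7
bar 2: v0=E3 v1=G3 v2=F4 downbeat m2
bar 3: v0=C3 v1=B3 v2=B3 downbeat M7
bar 4: v0=B2 v1=C4 v2=F4 downbeat TT
bar 5: v0=D3 v1=D4 v2=F4 downbeat m3
bar 6: v0=D3 v1=B3 v2=F4 downbeat m3
bar 7: v0=E3 v1=E4 v2=B4 downbeat P5
  -> R4 @ bar 1 tick 0 v(0, 2): F3/E4 M7 untreated
  -> R4 @ bar 2 tick 0 v(0, 2): E3/F4 m2 untreated
  -> R4 @ bar 3 tick 0 v(0, 1): C3/B3 M7 untreated
  -> R4 @ bar 3 tick 0 v(0, 2): C3/B3 M7 untreated
  -> R7 @ bar 3 tick 0 v(2,): F4->B3 leap 6st
  -> R4 @ bar 4 tick 0 v(0, 1): B2/C4 m2 untreated
  -> R4 @ bar 4 tick 0 v(0, 2): B2/F4 TT untreated
  -> R7 @ bar 4 tick 0 v(2,): B3->F4 leap 6st
  -> R2 @ bar 5 tick 0 v(0, 1): B2/C4 m2 -> D3/D4 P8 similar
  -> R2 @ bar 7 tick 0 v(0, 1): D3/B3 M6 -> E3/E4 P8 similar
  -> R2 @ bar 7 tick 0 v(0, 2): D3/F4 m3 -> E3/B4 P5 similar
  -> R2 @ bar 7 tick 0 v(1, 2): B3/F4 TT -> E4/B4 P5 similar
  -> R7 @ bar 7 tick 0 v(2,): F4->B4 leap 6st

(1, 0, R4, (0, 2))
(2, 0, R4, (0, 2))
(3, 0, R4, (0, 1))
(3, 0, R4, (0, 2))
(3, 0, R7, (2,))
(4, 0, R4, (0, 1))
(4, 0, R4, (0, 2))
(4, 0, R7, (2,))
(5, 0, R2, (0, 1))
(7, 0, R2, (0, 1))
(7, 0, R2, (0, 2))
(7, 0, R2, (1, 2))
(7, 0, R7, (2,))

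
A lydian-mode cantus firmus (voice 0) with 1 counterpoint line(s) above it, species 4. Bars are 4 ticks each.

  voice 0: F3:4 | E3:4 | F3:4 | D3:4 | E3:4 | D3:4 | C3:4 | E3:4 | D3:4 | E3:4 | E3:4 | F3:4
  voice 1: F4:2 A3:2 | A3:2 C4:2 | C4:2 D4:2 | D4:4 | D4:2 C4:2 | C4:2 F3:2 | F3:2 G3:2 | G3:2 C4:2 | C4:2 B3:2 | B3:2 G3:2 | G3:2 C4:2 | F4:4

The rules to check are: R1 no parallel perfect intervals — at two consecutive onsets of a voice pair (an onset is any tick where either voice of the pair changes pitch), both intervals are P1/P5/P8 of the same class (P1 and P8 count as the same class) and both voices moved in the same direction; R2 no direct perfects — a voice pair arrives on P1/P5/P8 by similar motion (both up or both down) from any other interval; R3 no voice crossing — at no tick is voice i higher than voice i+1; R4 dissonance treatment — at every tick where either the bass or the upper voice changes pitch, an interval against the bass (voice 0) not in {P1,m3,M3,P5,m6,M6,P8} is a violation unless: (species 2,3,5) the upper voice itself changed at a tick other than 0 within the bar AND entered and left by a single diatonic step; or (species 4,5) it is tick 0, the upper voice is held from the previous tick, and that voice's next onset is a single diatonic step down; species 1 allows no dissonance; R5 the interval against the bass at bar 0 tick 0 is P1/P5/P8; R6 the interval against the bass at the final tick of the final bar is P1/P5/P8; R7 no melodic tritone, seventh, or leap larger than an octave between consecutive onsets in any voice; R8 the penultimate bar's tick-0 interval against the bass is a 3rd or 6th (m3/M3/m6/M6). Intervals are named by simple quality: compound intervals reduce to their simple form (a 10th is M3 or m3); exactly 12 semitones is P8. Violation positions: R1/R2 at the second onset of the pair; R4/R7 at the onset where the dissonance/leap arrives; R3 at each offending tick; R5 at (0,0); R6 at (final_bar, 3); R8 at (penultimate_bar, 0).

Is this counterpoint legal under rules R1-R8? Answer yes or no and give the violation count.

No (4 violations)

bar 0: v0=F3 v1=F4 (P8)
bar 1: v0=E3 v1=A3 (P4)
bar 2: v0=F3 v1=C4 (P5)
bar 3: v0=D3 v1=D4 (P8)
bar 4: v0=E3 v1=D4 (m7)
bar 5: v0=D3 v1=C4 (m7)
bar 6: v0=C3 v1=F3 (P4)
bar 7: v0=E3 v1=G3 (m3)
bar 8: v0=D3 v1=C4 (m7)
bar 9: v0=E3 v1=B3 (P5)
bar 10: v0=E3 v1=G3 (m3)
bar 11: v0=F3 v1=F4 (P8)
  R4 @ bar1.0: E3/A3 P4 untreated
  R4 @ bar5.0: D3/C4 m7 untreated
  R4 @ bar6.0: C3/F3 P4 untreated
  R2 @ bar11.0: E3/C4 m6 -> F3/F4 P8 similar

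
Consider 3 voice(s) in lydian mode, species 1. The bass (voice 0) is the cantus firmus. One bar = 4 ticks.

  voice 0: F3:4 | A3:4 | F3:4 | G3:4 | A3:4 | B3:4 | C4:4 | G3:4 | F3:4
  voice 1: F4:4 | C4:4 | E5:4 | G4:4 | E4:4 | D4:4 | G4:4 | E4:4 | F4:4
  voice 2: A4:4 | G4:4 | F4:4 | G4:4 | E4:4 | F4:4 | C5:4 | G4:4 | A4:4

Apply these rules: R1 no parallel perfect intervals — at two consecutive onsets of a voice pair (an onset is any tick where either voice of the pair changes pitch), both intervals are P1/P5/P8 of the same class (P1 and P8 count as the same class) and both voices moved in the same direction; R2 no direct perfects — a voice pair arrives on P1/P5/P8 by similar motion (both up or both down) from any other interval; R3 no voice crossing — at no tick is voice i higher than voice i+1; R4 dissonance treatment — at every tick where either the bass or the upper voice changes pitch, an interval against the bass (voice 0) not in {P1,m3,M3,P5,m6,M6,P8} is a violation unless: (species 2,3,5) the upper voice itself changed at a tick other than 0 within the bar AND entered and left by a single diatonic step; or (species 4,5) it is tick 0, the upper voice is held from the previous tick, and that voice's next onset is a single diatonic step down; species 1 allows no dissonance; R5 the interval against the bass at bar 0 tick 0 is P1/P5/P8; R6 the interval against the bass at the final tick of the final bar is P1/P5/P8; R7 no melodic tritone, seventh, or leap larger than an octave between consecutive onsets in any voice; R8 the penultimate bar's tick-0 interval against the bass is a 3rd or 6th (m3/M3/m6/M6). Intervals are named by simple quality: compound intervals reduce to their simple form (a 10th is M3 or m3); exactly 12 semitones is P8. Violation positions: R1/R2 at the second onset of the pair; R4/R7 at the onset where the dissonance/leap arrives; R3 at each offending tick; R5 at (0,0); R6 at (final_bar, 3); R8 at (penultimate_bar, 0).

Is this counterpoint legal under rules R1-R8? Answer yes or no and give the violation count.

No (18 violations)

bar 0: v0=F3 v1=F4 v2=A4 (M3)
bar 1: v0=A3 v1=C4 v2=G4 (m7)
bar 2: v0=F3 v1=E5 v2=F4 (P8)
bar 3: v0=G3 v1=G4 v2=G4 (P8)
bar 4: v0=A3 v1=E4 v2=E4 (P5)
bar 5: v0=B3 v1=D4 v2=F4 (TT)
bar 6: v0=C4 v1=G4 v2=C5 (P8)
bar 7: v0=G3 v1=E4 v2=G4 (P8)
bar 8: v0=F3 v1=F4 v2=A4 (M3)
  R5 @ bar0.0: opens on M3
  R2 @ bar1.0: F4/A4 M3 -> C4/G4 P5 similar
  R4 @ bar1.0: A3/G4 m7 untreated
  R2 @ bar2.0: A3/G4 m7 -> F3/F4 P8 similar
  R3 @ bar2.0: E5 above F4
  R4 @ bar2.0: F3/E5 M7 untreated
  R7 @ bar2.0: C4->E5 leap 16st
  R3 @ bar2.1: E5 above F4
  R3 @ bar2.2: E5 above F4
  R3 @ bar2.3: E5 above F4
  R1 @ bar3.0: F3/F4 P8 -> G3/G4 P8 similar
  R1 @ bar4.0: G4/G4 P1 -> E4/E4 P1 similar
  R4 @ bar5.0: B3/F4 TT untreated
  R2 @ bar6.0: B3/D4 m3 -> C4/G4 P5 similar
  R2 @ bar6.0: B3/F4 TT -> C4/C5 P8 similar
  R1 @ bar7.0: C4/C5 P8 -> G3/G4 P8 similar
  R8 @ bar7.0: penult P8 not 3rd/6th
  R6 @ bar8.3: closes on M3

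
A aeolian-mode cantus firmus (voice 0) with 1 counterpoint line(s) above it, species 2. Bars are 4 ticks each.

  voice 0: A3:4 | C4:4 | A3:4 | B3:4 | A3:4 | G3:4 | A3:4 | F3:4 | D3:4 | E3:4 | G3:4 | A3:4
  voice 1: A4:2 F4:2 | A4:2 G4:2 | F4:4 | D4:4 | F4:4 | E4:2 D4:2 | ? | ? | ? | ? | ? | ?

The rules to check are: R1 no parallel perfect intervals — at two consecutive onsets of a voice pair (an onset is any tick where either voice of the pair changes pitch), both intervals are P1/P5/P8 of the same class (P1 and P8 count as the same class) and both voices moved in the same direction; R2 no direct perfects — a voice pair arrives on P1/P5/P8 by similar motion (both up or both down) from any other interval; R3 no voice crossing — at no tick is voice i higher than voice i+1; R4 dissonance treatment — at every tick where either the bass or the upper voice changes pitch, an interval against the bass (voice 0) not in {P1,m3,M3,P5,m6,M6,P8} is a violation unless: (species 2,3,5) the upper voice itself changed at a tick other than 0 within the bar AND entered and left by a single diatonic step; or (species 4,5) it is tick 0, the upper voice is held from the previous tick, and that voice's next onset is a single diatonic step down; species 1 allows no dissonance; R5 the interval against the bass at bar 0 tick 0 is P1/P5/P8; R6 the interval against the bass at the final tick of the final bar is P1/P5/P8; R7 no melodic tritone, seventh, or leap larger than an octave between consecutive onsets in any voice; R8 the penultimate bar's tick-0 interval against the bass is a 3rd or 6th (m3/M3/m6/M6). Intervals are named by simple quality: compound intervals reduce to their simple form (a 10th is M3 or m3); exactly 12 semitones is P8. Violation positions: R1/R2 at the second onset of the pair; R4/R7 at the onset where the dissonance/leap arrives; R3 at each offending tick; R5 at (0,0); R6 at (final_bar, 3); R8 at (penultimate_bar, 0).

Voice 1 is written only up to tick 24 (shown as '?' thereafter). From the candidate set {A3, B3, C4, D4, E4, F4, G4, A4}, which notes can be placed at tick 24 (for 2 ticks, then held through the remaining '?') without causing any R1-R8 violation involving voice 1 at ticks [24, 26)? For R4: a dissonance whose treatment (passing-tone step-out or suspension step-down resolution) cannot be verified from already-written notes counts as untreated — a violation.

{A3, C4, F4}

A3: legal
B3: violates R4
C4: legal
D4: violates R4
E4: violates R1
F4: legal
G4: violates R4
A4: violates R2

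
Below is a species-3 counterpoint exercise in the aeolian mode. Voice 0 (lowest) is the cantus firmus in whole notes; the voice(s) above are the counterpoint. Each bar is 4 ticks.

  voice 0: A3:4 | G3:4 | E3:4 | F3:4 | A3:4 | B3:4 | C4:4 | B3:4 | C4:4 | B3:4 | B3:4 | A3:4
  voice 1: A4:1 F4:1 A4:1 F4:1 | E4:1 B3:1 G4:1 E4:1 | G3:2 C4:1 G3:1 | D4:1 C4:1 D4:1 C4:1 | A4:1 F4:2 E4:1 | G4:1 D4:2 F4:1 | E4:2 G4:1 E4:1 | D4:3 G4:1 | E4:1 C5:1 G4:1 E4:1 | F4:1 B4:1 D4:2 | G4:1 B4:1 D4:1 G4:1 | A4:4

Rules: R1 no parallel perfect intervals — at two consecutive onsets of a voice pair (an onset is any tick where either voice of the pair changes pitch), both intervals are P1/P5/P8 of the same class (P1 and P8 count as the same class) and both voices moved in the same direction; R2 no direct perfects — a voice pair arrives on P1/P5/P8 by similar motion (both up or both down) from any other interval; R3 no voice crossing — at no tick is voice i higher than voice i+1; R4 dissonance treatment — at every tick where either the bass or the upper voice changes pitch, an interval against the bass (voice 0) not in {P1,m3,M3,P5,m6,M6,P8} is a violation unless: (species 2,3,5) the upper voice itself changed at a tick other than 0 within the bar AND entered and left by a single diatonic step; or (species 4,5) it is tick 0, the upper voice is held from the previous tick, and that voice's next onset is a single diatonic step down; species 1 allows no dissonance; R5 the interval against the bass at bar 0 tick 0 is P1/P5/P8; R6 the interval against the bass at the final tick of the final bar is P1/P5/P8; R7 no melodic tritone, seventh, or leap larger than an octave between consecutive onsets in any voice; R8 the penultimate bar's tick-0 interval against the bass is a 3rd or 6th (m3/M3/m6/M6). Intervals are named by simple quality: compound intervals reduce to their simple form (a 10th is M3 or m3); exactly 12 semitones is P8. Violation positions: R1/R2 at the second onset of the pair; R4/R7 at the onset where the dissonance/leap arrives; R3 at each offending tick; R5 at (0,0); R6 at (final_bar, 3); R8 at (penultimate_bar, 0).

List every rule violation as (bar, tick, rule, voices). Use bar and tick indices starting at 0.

bar 0: v0=A3 v1=A4 downbeat P8
bar 1: v0=G3 v1=E4 downbeat M6
bar 2: v0=E3 v1=G3 downbeat m3
bar 3: v0=F3 v1=D4 downbeat M6
bar 4: v0=A3 v1=A4 downbeat P8
bar 5: v0=B3 v1=G4 downbeat m6
bar 6: v0=C4 v1=E4 downbeat M3
bar 7: v0=B3 v1=D4 downbeat m3
bar 8: v0=C4 v1=E4 downbeat M3
bar 9: v0=B3 v1=F4 downbeat TT
bar 10: v0=B3 v1=G4 downbeat m6
bar 11: v0=A3 v1=A4 downbeat P8
  -> R2 @ bar 4 tick 0 v(0, 1): F3/C4 P5 -> A3/A4 P8 similar
  -> R4 @ bar 5 tick 3 v(0, 1): B3/F4 TT untreated
  -> R4 @ bar 9 tick 0 v(0, 1): B3/F4 TT untreated
  -> R7 @ bar 9 tick 1 v(1,): F4->B4 leap 6st

(4, 0, R2, (0, 1))
(5, 3, R4, (0, 1))
(9, 0, R4, (0, 1))
(9, 1, R7, (1,))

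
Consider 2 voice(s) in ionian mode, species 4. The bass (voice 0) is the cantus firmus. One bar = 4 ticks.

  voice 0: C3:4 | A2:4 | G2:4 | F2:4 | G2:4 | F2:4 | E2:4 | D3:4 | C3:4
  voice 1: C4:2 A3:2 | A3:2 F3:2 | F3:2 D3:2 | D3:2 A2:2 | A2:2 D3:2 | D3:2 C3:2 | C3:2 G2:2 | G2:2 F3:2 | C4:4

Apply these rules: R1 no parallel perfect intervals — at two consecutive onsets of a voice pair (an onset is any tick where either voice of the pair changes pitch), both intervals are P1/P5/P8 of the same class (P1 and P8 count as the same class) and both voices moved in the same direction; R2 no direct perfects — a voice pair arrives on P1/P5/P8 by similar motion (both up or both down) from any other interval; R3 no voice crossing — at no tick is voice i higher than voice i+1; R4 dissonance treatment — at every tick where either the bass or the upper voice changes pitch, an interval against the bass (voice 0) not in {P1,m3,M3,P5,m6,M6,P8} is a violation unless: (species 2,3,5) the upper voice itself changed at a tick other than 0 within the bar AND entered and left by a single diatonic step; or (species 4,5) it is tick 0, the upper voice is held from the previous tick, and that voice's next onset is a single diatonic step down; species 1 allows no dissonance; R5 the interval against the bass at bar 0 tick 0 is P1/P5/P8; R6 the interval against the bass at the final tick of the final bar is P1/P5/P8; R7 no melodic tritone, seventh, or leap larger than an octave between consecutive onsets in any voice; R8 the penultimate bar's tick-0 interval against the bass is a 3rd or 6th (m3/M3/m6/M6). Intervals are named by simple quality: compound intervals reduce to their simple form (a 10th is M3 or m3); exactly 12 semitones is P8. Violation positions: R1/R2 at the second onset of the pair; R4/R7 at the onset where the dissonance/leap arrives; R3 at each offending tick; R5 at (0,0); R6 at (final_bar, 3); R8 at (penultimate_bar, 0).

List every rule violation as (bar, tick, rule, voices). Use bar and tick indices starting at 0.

(2, 0, R4, (0, 1))
(4, 0, R4, (0, 1))
(7, 0, R3, (0, 1))
(7, 0, R7, (0,))
(7, 0, R8, (0, 1))
(7, 1, R3, (0, 1))
(7, 2, R7, (1,))

bar 0: v0=C3 v1=C4 downbeat P8
bar 1: v0=A2 v1=A3 downbeat P8
bar 2: v0=G2 v1=F3 downbeat m7
bar 3: v0=F2 v1=D3 downbeat M6
bar 4: v0=G2 v1=A2 downbeat M2
bar 5: v0=F2 v1=D3 downbeat M6
bar 6: v0=E2 v1=C3 downbeat m6
bar 7: v0=D3 v1=G2 downbeat P5
bar 8: v0=C3 v1=C4 downbeat P8
  -> R4 @ bar 2 tick 0 v(0, 1): G2/F3 m7 untreated
  -> R4 @ bar 4 tick 0 v(0, 1): G2/A2 M2 untreated
  -> R3 @ bar 7 tick 0 v(0, 1): D3 above G2
  -> R7 @ bar 7 tick 0 v(0,): E2->D3 leap 10st
  -> R8 @ bar 7 tick 0 v(0, 1): penult P5 not 3rd/6th
  -> R3 @ bar 7 tick 1 v(0, 1): D3 above G2
  -> R7 @ bar 7 tick 2 v(1,): G2->F3 leap 10st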